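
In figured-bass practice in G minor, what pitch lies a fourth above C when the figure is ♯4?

Counting 3 letter steps above C lands on F; in G minor, that letter is F.
The #4 figure raises it a semitone, giving F#.

F#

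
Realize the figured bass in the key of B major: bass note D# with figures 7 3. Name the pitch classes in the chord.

The written figures 7 3 are shorthand for 7/5/3: the 5 is implied.
A third above D# in this key is F#.
A fifth above D# in this key is A#.
A seventh above D# in this key is C#.
Together with the bass D#, this spells D# minor seventh in root position.

D#, F#, A#, C#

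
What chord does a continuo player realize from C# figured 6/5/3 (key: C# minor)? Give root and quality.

A major seventh

The figures 6/5/3 indicate a seventh chord in first inversion.
In first inversion the root lies a sixth above the bass: a sixth above C# in C# minor is A.
The chord tones are C#, E, G#, A, giving A major seventh.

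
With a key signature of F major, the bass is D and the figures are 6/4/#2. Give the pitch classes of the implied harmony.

D, E#, G, Bb

A second above D in this key is E, raised to E# by the sharp.
A fourth above D in this key is G.
A sixth above D in this key is Bb.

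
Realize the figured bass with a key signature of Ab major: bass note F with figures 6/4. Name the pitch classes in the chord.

A fourth above F in this key is Bb.
A sixth above F in this key is Db.
Together with the bass F, this spells Bb minor in second inversion.

F, Bb, Db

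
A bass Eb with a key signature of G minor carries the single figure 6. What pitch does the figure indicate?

C

Counting 5 letter steps above Eb lands on C; in G minor, that letter is C.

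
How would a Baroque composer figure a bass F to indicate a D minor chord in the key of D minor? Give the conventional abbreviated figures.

F is the third of D minor, so the chord is in first inversion.
A triad in first inversion is figured 6/3, conventionally abbreviated 6.

6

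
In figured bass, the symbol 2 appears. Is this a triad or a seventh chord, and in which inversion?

seventh chord, third inversion

2 is shorthand for 6/4/2.
Intervals of 6/4/2 above the bass form a seventh chord; the bass is the seventh, so this is third inversion.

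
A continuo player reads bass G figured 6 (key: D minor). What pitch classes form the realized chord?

The written figures 6 are shorthand for 6/3: the 3 is implied.
A third above G in this key is Bb.
A sixth above G in this key is E.
Together with the bass G, this spells E diminished in first inversion.

G, Bb, E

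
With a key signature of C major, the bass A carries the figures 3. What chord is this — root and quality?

A minor

The figures 3 indicate a triad in root position.
In root position the bass is the root, so the root is A.
The chord tones are A, C, E, giving A minor.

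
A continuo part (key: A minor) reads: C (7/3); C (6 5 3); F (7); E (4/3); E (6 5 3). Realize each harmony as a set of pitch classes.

C, E, G, B | C, E, G, A | F, A, C, E | E, G, A, C | E, G, B, C

C (7/5/3): C, E, G, B.
C (6/5/3): C, E, G, A.
F (7/5/3): F, A, C, E.
E (6/4/3): E, G, A, C.
E (6/5/3): E, G, B, C.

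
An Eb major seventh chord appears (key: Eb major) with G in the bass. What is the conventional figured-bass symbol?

6/5

G is the third of Eb major seventh, so the chord is in first inversion.
A seventh chord in first inversion is figured 6/5/3, conventionally abbreviated 6/5.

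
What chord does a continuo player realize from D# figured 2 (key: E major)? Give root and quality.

E major seventh

The figures 2 indicate a seventh chord in third inversion.
In third inversion the root lies a second above the bass: a second above D# in E major is E.
The chord tones are D#, E, G#, B, giving E major seventh.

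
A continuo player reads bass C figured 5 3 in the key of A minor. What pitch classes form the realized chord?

A third above C in this key is E.
A fifth above C in this key is G.
Together with the bass C, this spells C major in root position.

C, E, G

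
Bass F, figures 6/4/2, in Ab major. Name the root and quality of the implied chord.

The figures 6/4/2 indicate a seventh chord in third inversion.
In third inversion the root lies a second above the bass: a second above F in Ab major is G.
The chord tones are F, G, Bb, Db, giving G half-diminished seventh.

G half-diminished seventh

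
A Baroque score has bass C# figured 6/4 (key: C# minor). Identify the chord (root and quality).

F# minor

The figures 6/4 indicate a triad in second inversion.
In second inversion the root lies a fourth above the bass: a fourth above C# in C# minor is F#.
The chord tones are C#, F#, A, giving F# minor.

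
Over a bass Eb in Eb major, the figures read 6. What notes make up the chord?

The written figures 6 are shorthand for 6/3: the 3 is implied.
A third above Eb in this key is G.
A sixth above Eb in this key is C.
Together with the bass Eb, this spells C minor in first inversion.

Eb, G, C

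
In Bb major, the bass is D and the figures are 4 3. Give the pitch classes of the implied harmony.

D, F, G, Bb

The written figures 4 3 are shorthand for 6/4/3: the 6 is implied.
A third above D in this key is F.
A fourth above D in this key is G.
A sixth above D in this key is Bb.
Together with the bass D, this spells G minor seventh in second inversion.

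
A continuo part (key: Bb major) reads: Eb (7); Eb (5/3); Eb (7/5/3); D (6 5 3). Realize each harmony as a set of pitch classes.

Eb, G, Bb, D | Eb, G, Bb | Eb, G, Bb, D | D, F, A, Bb

Eb (7/5/3): Eb, G, Bb, D.
Eb (5/3): Eb, G, Bb.
Eb (7/5/3): Eb, G, Bb, D.
D (6/5/3): D, F, A, Bb.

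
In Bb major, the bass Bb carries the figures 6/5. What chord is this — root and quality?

The figures 6/5 indicate a seventh chord in first inversion.
In first inversion the root lies a sixth above the bass: a sixth above Bb in Bb major is G.
The chord tones are Bb, D, F, G, giving G minor seventh.

G minor seventh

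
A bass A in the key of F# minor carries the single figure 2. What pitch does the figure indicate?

Counting 1 letter step above A lands on B; in F# minor, that letter is B.

B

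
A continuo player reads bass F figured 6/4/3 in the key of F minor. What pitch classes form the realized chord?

F, Ab, Bb, Db

A third above F in this key is Ab.
A fourth above F in this key is Bb.
A sixth above F in this key is Db.
Together with the bass F, this spells Bb minor seventh in second inversion.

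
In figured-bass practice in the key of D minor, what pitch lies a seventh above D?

Counting 6 letter steps above D lands on C; in D minor, that letter is C.

C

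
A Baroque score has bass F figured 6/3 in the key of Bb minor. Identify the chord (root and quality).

The figures 6/3 indicate a triad in first inversion.
In first inversion the root lies a sixth above the bass: a sixth above F in Bb minor is Db.
The chord tones are F, Ab, Db, giving Db major.

Db major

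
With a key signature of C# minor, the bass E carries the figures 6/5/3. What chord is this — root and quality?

The figures 6/5/3 indicate a seventh chord in first inversion.
In first inversion the root lies a sixth above the bass: a sixth above E in C# minor is C#.
The chord tones are E, G#, B, C#, giving C# minor seventh.

C# minor seventh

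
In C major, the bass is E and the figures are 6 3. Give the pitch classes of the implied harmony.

E, G, C

A third above E in this key is G.
A sixth above E in this key is C.
Together with the bass E, this spells C major in first inversion.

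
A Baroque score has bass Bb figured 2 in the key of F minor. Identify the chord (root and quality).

The figures 2 indicate a seventh chord in third inversion.
In third inversion the root lies a second above the bass: a second above Bb in F minor is C.
The chord tones are Bb, C, Eb, G, giving C minor seventh.

C minor seventh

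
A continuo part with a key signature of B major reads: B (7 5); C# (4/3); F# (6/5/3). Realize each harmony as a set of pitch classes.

B (7/5/3): B, D#, F#, A#.
C# (6/4/3): C#, E, F#, A#.
F# (6/5/3): F#, A#, C#, D#.

B, D#, F#, A# | C#, E, F#, A# | F#, A#, C#, D#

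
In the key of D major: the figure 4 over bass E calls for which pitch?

A

Counting 3 letter steps above E lands on A; in D major, that letter is A.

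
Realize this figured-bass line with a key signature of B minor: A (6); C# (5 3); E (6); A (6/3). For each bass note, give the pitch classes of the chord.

A, C#, F# | C#, E, G | E, G, C# | A, C#, F#

A (6/3): A, C#, F#.
C# (5/3): C#, E, G.
E (6/3): E, G, C#.
A (6/3): A, C#, F#.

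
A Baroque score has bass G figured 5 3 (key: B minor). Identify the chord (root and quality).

The figures 5 3 indicate a triad in root position.
In root position the bass is the root, so the root is G.
The chord tones are G, B, D, giving G major.

G major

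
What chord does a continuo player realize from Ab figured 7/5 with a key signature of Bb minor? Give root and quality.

Ab dominant seventh

The figures 7/5 indicate a seventh chord in root position.
In root position the bass is the root, so the root is Ab.
The chord tones are Ab, C, Eb, Gb, giving Ab dominant seventh.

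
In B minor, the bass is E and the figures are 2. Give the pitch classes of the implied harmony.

The written figures 2 are shorthand for 6/4/2: the 6/4 are implied.
A second above E in this key is F#.
A fourth above E in this key is A.
A sixth above E in this key is C#.
Together with the bass E, this spells F# minor seventh in third inversion.

E, F#, A, C#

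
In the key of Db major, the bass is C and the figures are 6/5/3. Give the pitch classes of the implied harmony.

C, Eb, Gb, Ab

A third above C in this key is Eb.
A fifth above C in this key is Gb.
A sixth above C in this key is Ab.
Together with the bass C, this spells Ab dominant seventh in first inversion.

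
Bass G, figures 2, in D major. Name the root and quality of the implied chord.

A dominant seventh

The figures 2 indicate a seventh chord in third inversion.
In third inversion the root lies a second above the bass: a second above G in D major is A.
The chord tones are G, A, C#, E, giving A dominant seventh.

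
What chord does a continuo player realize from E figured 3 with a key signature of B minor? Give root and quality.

The figures 3 indicate a triad in root position.
In root position the bass is the root, so the root is E.
The chord tones are E, G, B, giving E minor.

E minor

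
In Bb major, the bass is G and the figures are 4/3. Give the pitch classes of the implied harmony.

The written figures 4/3 are shorthand for 6/4/3: the 6 is implied.
A third above G in this key is Bb.
A fourth above G in this key is C.
A sixth above G in this key is Eb.
Together with the bass G, this spells C minor seventh in second inversion.

G, Bb, C, Eb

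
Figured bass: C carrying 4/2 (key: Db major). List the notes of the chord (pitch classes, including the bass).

The written figures 4/2 are shorthand for 6/4/2: the 6 is implied.
A second above C in this key is Db.
A fourth above C in this key is F.
A sixth above C in this key is Ab.
Together with the bass C, this spells Db major seventh in third inversion.

C, Db, F, Ab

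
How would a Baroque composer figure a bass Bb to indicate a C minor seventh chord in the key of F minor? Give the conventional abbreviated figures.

Bb is the seventh of C minor seventh, so the chord is in third inversion.
A seventh chord in third inversion is figured 6/4/2, conventionally abbreviated 4/2.

4/2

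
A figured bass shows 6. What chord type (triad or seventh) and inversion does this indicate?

triad, first inversion

6 is shorthand for 6/3.
Intervals of 6/3 above the bass form a triad; the bass is the third, so this is first inversion.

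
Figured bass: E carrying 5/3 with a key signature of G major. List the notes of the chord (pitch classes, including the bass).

A third above E in this key is G.
A fifth above E in this key is B.
Together with the bass E, this spells E minor in root position.

E, G, B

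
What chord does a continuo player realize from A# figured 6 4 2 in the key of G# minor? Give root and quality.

The figures 6 4 2 indicate a seventh chord in third inversion.
In third inversion the root lies a second above the bass: a second above A# in G# minor is B.
The chord tones are A#, B, D#, F#, giving B major seventh.

B major seventh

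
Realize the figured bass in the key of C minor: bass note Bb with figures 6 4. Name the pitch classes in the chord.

A fourth above Bb in this key is Eb.
A sixth above Bb in this key is G.
Together with the bass Bb, this spells Eb major in second inversion.

Bb, Eb, G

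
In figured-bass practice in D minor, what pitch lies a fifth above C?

Counting 4 letter steps above C lands on G; in D minor, that letter is G.

G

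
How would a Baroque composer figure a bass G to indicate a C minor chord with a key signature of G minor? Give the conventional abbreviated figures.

G is the fifth of C minor, so the chord is in second inversion.
A triad in second inversion is figured 6/4, conventionally abbreviated 6/4.

6/4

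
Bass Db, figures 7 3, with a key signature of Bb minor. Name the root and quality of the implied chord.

Db major seventh

The figures 7 3 indicate a seventh chord in root position.
In root position the bass is the root, so the root is Db.
The chord tones are Db, F, Ab, C, giving Db major seventh.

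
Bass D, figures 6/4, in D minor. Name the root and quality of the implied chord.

The figures 6/4 indicate a triad in second inversion.
In second inversion the root lies a fourth above the bass: a fourth above D in D minor is G.
The chord tones are D, G, Bb, giving G minor.

G minor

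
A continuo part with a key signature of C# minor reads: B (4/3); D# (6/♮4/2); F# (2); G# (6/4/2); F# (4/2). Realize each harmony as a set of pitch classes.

B (6/4/3): B, D#, E, G#.
D# (6/♮4/2): D#, E, G, B.
F# (6/4/2): F#, G#, B, D#.
G# (6/4/2): G#, A, C#, E.
F# (6/4/2): F#, G#, B, D#.

B, D#, E, G# | D#, E, G, B | F#, G#, B, D# | G#, A, C#, E | F#, G#, B, D#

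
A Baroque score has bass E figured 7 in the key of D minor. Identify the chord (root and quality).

The figures 7 indicate a seventh chord in root position.
In root position the bass is the root, so the root is E.
The chord tones are E, G, Bb, D, giving E half-diminished seventh.

E half-diminished seventh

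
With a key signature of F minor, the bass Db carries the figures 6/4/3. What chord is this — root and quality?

G half-diminished seventh

The figures 6/4/3 indicate a seventh chord in second inversion.
In second inversion the root lies a fourth above the bass: a fourth above Db in F minor is G.
The chord tones are Db, F, G, Bb, giving G half-diminished seventh.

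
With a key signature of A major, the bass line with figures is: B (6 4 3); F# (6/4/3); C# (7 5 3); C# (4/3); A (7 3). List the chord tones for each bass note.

B, D, E, G# | F#, A, B, D | C#, E, G#, B | C#, E, F#, A | A, C#, E, G#

B (6/4/3): B, D, E, G#.
F# (6/4/3): F#, A, B, D.
C# (7/5/3): C#, E, G#, B.
C# (6/4/3): C#, E, F#, A.
A (7/5/3): A, C#, E, G#.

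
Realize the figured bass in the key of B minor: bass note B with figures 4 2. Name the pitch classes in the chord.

B, C#, E, G

The written figures 4 2 are shorthand for 6/4/2: the 6 is implied.
A second above B in this key is C#.
A fourth above B in this key is E.
A sixth above B in this key is G.
Together with the bass B, this spells C# half-diminished seventh in third inversion.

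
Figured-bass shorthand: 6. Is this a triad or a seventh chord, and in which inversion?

6 is shorthand for 6/3.
Intervals of 6/3 above the bass form a triad; the bass is the third, so this is first inversion.

triad, first inversion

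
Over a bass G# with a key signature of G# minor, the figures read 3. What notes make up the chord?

G#, B, D#

The written figures 3 are shorthand for 5/3: the 5 is implied.
A third above G# in this key is B.
A fifth above G# in this key is D#.
Together with the bass G#, this spells G# minor in root position.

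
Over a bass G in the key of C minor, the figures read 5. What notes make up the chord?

The written figures 5 are shorthand for 5/3: the 3 is implied.
A third above G in this key is Bb.
A fifth above G in this key is D.
Together with the bass G, this spells G minor in root position.

G, Bb, D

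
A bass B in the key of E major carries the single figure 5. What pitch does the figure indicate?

F#

Counting 4 letter steps above B lands on F; in E major, that letter is F#.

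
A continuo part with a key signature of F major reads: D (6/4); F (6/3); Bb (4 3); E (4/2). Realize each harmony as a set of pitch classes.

D, G, Bb | F, A, D | Bb, D, E, G | E, F, A, C

D (6/4): D, G, Bb.
F (6/3): F, A, D.
Bb (6/4/3): Bb, D, E, G.
E (6/4/2): E, F, A, C.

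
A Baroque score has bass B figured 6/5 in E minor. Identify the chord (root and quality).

The figures 6/5 indicate a seventh chord in first inversion.
In first inversion the root lies a sixth above the bass: a sixth above B in E minor is G.
The chord tones are B, D, F#, G, giving G major seventh.

G major seventh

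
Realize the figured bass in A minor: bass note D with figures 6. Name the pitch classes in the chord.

The written figures 6 are shorthand for 6/3: the 3 is implied.
A third above D in this key is F.
A sixth above D in this key is B.
Together with the bass D, this spells B diminished in first inversion.

D, F, B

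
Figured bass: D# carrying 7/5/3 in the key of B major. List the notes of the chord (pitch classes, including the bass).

D#, F#, A#, C#

A third above D# in this key is F#.
A fifth above D# in this key is A#.
A seventh above D# in this key is C#.
Together with the bass D#, this spells D# minor seventh in root position.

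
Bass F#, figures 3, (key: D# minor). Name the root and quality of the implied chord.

F# major

The figures 3 indicate a triad in root position.
In root position the bass is the root, so the root is F#.
The chord tones are F#, A#, C#, giving F# major.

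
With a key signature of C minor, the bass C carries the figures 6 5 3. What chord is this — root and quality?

The figures 6 5 3 indicate a seventh chord in first inversion.
In first inversion the root lies a sixth above the bass: a sixth above C in C minor is Ab.
The chord tones are C, Eb, G, Ab, giving Ab major seventh.

Ab major seventh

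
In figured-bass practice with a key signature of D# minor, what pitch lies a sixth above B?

G#

Counting 5 letter steps above B lands on G; in D# minor, that letter is G#.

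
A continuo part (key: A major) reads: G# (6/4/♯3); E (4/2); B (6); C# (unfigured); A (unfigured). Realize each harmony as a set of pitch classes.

G# (6/4/#3): G#, B#, C#, E.
E (6/4/2): E, F#, A, C#.
B (6/3): B, D, G#.
C# (5/3): C#, E, G#.
A (5/3): A, C#, E.

G#, B#, C#, E | E, F#, A, C# | B, D, G# | C#, E, G# | A, C#, E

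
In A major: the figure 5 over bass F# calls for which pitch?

C#

Counting 4 letter steps above F# lands on C; in A major, that letter is C#.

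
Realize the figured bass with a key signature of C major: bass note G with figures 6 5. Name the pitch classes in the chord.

G, B, D, E

The written figures 6 5 are shorthand for 6/5/3: the 3 is implied.
A third above G in this key is B.
A fifth above G in this key is D.
A sixth above G in this key is E.
Together with the bass G, this spells E minor seventh in first inversion.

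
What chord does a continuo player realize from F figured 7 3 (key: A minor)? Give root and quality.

The figures 7 3 indicate a seventh chord in root position.
In root position the bass is the root, so the root is F.
The chord tones are F, A, C, E, giving F major seventh.

F major seventh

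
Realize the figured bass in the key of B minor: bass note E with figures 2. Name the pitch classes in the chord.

E, F#, A, C#

The written figures 2 are shorthand for 6/4/2: the 6/4 are implied.
A second above E in this key is F#.
A fourth above E in this key is A.
A sixth above E in this key is C#.
Together with the bass E, this spells F# minor seventh in third inversion.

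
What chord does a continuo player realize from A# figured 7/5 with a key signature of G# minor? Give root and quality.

The figures 7/5 indicate a seventh chord in root position.
In root position the bass is the root, so the root is A#.
The chord tones are A#, C#, E, G#, giving A# half-diminished seventh.

A# half-diminished seventh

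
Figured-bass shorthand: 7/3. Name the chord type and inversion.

7/3 is shorthand for 7/5/3.
Intervals of 7/5/3 above the bass form a seventh chord; the bass is the root, so this is root position.

seventh chord, root position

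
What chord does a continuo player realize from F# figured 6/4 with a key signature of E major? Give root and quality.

The figures 6/4 indicate a triad in second inversion.
In second inversion the root lies a fourth above the bass: a fourth above F# in E major is B.
The chord tones are F#, B, D#, giving B major.

B major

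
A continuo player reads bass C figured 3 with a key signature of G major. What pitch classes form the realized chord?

The written figures 3 are shorthand for 5/3: the 5 is implied.
A third above C in this key is E.
A fifth above C in this key is G.
Together with the bass C, this spells C major in root position.

C, E, G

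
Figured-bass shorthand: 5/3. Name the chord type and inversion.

Intervals of 5/3 above the bass form a triad; the bass is the root, so this is root position.

triad, root position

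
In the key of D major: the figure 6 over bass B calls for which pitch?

Counting 5 letter steps above B lands on G; in D major, that letter is G.

G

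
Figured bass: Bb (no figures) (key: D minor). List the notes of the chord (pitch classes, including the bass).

Bb, D, F

An unfigured bass implies 5/3.
A third above Bb in this key is D.
A fifth above Bb in this key is F.
Together with the bass Bb, this spells Bb major in root position.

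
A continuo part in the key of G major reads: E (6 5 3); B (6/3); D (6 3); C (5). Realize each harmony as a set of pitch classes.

E, G, B, C | B, D, G | D, F#, B | C, E, G

E (6/5/3): E, G, B, C.
B (6/3): B, D, G.
D (6/3): D, F#, B.
C (5/3): C, E, G.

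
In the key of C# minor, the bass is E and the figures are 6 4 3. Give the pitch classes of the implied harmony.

A third above E in this key is G#.
A fourth above E in this key is A.
A sixth above E in this key is C#.
Together with the bass E, this spells A major seventh in second inversion.

E, G#, A, C#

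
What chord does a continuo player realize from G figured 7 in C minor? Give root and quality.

G minor seventh

The figures 7 indicate a seventh chord in root position.
In root position the bass is the root, so the root is G.
The chord tones are G, Bb, D, F, giving G minor seventh.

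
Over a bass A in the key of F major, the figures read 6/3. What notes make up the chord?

A third above A in this key is C.
A sixth above A in this key is F.
Together with the bass A, this spells F major in first inversion.

A, C, F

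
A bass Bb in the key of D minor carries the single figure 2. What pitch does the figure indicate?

C

Counting 1 letter step above Bb lands on C; in D minor, that letter is C.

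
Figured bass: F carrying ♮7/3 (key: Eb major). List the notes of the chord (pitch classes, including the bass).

The written figures ♮7/3 are shorthand for 7/5/3: the 5 is implied.
A third above F in this key is Ab.
A fifth above F in this key is C.
A seventh above F in this key is Eb, made natural (E) by the ♮ figure.
Together with the bass F, this spells F minor-major seventh in root position.

F, Ab, C, E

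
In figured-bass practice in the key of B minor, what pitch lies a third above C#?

E

Counting 2 letter steps above C# lands on E; in B minor, that letter is E.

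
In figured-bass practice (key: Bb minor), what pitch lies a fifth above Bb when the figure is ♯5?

Counting 4 letter steps above Bb lands on F; in Bb minor, that letter is F.
The #5 figure raises it a semitone, giving F#.

F#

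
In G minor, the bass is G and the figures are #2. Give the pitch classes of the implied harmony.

The written figures #2 are shorthand for 6/4/2: the 6/4 are implied.
A second above G in this key is A, raised to A# by the sharp.
A fourth above G in this key is C.
A sixth above G in this key is Eb.

G, A#, C, Eb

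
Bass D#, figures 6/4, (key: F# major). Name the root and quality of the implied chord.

The figures 6/4 indicate a triad in second inversion.
In second inversion the root lies a fourth above the bass: a fourth above D# in F# major is G#.
The chord tones are D#, G#, B, giving G# minor.

G# minor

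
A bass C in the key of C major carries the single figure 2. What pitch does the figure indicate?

Counting 1 letter step above C lands on D; in C major, that letter is D.

D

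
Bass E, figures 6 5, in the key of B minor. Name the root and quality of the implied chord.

The figures 6 5 indicate a seventh chord in first inversion.
In first inversion the root lies a sixth above the bass: a sixth above E in B minor is C#.
The chord tones are E, G, B, C#, giving C# half-diminished seventh.

C# half-diminished seventh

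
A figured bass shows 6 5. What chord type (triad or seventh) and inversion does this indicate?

seventh chord, first inversion

6 5 is shorthand for 6/5/3.
Intervals of 6/5/3 above the bass form a seventh chord; the bass is the third, so this is first inversion.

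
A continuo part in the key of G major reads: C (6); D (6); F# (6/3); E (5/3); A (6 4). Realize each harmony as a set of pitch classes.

C, E, A | D, F#, B | F#, A, D | E, G, B | A, D, F#

C (6/3): C, E, A.
D (6/3): D, F#, B.
F# (6/3): F#, A, D.
E (5/3): E, G, B.
A (6/4): A, D, F#.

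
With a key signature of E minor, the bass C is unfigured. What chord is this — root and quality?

An unfigured bass indicates a triad in root position.
In root position the bass is the root, so the root is C.
The chord tones are C, E, G, giving C major.

C major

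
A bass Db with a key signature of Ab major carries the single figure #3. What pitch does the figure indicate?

F#

Counting 2 letter steps above Db lands on F; in Ab major, that letter is F.
The #3 figure raises it a semitone, giving F#.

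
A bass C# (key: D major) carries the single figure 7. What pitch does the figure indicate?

Counting 6 letter steps above C# lands on B; in D major, that letter is B.

B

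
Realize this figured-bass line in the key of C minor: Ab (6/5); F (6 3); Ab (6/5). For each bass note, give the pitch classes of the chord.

Ab (6/5/3): Ab, C, Eb, F.
F (6/3): F, Ab, D.
Ab (6/5/3): Ab, C, Eb, F.

Ab, C, Eb, F | F, Ab, D | Ab, C, Eb, F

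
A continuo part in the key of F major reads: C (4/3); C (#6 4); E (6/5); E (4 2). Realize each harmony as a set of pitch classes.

C (6/4/3): C, E, F, A.
C (#6/4): C, F, A#.
E (6/5/3): E, G, Bb, C.
E (6/4/2): E, F, A, C.

C, E, F, A | C, F, A# | E, G, Bb, C | E, F, A, C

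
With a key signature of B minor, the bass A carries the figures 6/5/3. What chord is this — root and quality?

F# minor seventh

The figures 6/5/3 indicate a seventh chord in first inversion.
In first inversion the root lies a sixth above the bass: a sixth above A in B minor is F#.
The chord tones are A, C#, E, F#, giving F# minor seventh.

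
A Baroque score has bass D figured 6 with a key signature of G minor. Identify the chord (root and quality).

Bb major

The figures 6 indicate a triad in first inversion.
In first inversion the root lies a sixth above the bass: a sixth above D in G minor is Bb.
The chord tones are D, F, Bb, giving Bb major.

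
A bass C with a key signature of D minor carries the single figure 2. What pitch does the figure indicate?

D

Counting 1 letter step above C lands on D; in D minor, that letter is D.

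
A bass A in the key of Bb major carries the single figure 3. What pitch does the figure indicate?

C

Counting 2 letter steps above A lands on C; in Bb major, that letter is C.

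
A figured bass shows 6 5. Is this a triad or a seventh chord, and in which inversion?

seventh chord, first inversion

6 5 is shorthand for 6/5/3.
Intervals of 6/5/3 above the bass form a seventh chord; the bass is the third, so this is first inversion.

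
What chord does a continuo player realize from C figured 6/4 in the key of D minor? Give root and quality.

The figures 6/4 indicate a triad in second inversion.
In second inversion the root lies a fourth above the bass: a fourth above C in D minor is F.
The chord tones are C, F, A, giving F major.

F major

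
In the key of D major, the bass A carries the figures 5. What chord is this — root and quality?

A major

The figures 5 indicate a triad in root position.
In root position the bass is the root, so the root is A.
The chord tones are A, C#, E, giving A major.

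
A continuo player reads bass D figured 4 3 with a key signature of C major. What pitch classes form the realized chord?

D, F, G, B

The written figures 4 3 are shorthand for 6/4/3: the 6 is implied.
A third above D in this key is F.
A fourth above D in this key is G.
A sixth above D in this key is B.
Together with the bass D, this spells G dominant seventh in second inversion.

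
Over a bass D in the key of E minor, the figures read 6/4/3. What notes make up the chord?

A third above D in this key is F#.
A fourth above D in this key is G.
A sixth above D in this key is B.
Together with the bass D, this spells G major seventh in second inversion.

D, F#, G, B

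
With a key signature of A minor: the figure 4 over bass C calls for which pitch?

Counting 3 letter steps above C lands on F; in A minor, that letter is F.

F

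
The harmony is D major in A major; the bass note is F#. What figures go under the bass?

F# is the third of D major, so the chord is in first inversion.
A triad in first inversion is figured 6/3, conventionally abbreviated 6.

6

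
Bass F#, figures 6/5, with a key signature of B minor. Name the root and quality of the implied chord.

D major seventh

The figures 6/5 indicate a seventh chord in first inversion.
In first inversion the root lies a sixth above the bass: a sixth above F# in B minor is D.
The chord tones are F#, A, C#, D, giving D major seventh.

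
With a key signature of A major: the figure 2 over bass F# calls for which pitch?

G#

Counting 1 letter step above F# lands on G; in A major, that letter is G#.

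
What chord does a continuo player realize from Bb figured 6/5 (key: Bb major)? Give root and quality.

G minor seventh

The figures 6/5 indicate a seventh chord in first inversion.
In first inversion the root lies a sixth above the bass: a sixth above Bb in Bb major is G.
The chord tones are Bb, D, F, G, giving G minor seventh.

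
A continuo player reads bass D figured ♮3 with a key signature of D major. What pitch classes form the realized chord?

The written figures ♮3 are shorthand for 5/3: the 5 is implied.
A third above D in this key is F#, made natural (F) by the ♮ figure.
A fifth above D in this key is A.
Together with the bass D, this spells D minor in root position.

D, F, A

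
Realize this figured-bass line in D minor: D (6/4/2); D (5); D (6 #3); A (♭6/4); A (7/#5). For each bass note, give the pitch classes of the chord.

D (6/4/2): D, E, G, Bb.
D (5/3): D, F, A.
D (6/#3): D, F#, Bb.
A (b6/4): A, D, Fb.
A (7/#5/3): A, C, E#, G.

D, E, G, Bb | D, F, A | D, F#, Bb | A, D, Fb | A, C, E#, G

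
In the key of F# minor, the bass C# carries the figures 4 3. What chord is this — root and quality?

F# minor seventh

The figures 4 3 indicate a seventh chord in second inversion.
In second inversion the root lies a fourth above the bass: a fourth above C# in F# minor is F#.
The chord tones are C#, E, F#, A, giving F# minor seventh.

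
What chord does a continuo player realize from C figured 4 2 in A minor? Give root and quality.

The figures 4 2 indicate a seventh chord in third inversion.
In third inversion the root lies a second above the bass: a second above C in A minor is D.
The chord tones are C, D, F, A, giving D minor seventh.

D minor seventh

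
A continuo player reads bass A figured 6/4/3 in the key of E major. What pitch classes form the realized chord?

A third above A in this key is C#.
A fourth above A in this key is D#.
A sixth above A in this key is F#.
Together with the bass A, this spells D# half-diminished seventh in second inversion.

A, C#, D#, F#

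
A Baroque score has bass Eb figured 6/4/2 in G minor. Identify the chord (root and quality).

F dominant seventh

The figures 6/4/2 indicate a seventh chord in third inversion.
In third inversion the root lies a second above the bass: a second above Eb in G minor is F.
The chord tones are Eb, F, A, C, giving F dominant seventh.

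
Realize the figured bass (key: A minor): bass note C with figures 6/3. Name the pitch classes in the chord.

C, E, A

A third above C in this key is E.
A sixth above C in this key is A.
Together with the bass C, this spells A minor in first inversion.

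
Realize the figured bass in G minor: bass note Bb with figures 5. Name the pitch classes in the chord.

The written figures 5 are shorthand for 5/3: the 3 is implied.
A third above Bb in this key is D.
A fifth above Bb in this key is F.
Together with the bass Bb, this spells Bb major in root position.

Bb, D, F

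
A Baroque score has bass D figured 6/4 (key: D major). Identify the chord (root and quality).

The figures 6/4 indicate a triad in second inversion.
In second inversion the root lies a fourth above the bass: a fourth above D in D major is G.
The chord tones are D, G, B, giving G major.

G major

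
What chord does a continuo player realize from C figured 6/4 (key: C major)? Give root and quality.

F major

The figures 6/4 indicate a triad in second inversion.
In second inversion the root lies a fourth above the bass: a fourth above C in C major is F.
The chord tones are C, F, A, giving F major.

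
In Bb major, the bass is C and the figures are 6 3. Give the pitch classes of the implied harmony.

C, Eb, A

A third above C in this key is Eb.
A sixth above C in this key is A.
Together with the bass C, this spells A diminished in first inversion.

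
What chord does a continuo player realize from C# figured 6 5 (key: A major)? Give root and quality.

The figures 6 5 indicate a seventh chord in first inversion.
In first inversion the root lies a sixth above the bass: a sixth above C# in A major is A.
The chord tones are C#, E, G#, A, giving A major seventh.

A major seventh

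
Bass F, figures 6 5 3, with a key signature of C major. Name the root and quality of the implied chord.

D minor seventh

The figures 6 5 3 indicate a seventh chord in first inversion.
In first inversion the root lies a sixth above the bass: a sixth above F in C major is D.
The chord tones are F, A, C, D, giving D minor seventh.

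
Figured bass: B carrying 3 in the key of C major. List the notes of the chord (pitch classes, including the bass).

The written figures 3 are shorthand for 5/3: the 5 is implied.
A third above B in this key is D.
A fifth above B in this key is F.
Together with the bass B, this spells B diminished in root position.

B, D, F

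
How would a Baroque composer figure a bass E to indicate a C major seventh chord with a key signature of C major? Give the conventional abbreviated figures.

E is the third of C major seventh, so the chord is in first inversion.
A seventh chord in first inversion is figured 6/5/3, conventionally abbreviated 6/5.

6/5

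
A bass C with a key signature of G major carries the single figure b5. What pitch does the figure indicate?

Gb

Counting 4 letter steps above C lands on G; in G major, that letter is G.
The b5 figure lowers it a semitone, giving Gb.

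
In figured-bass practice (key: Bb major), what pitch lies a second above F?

Counting 1 letter step above F lands on G; in Bb major, that letter is G.

G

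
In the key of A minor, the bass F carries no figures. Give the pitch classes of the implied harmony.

An unfigured bass implies 5/3.
A third above F in this key is A.
A fifth above F in this key is C.
Together with the bass F, this spells F major in root position.

F, A, C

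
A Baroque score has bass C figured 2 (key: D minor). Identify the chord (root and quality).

The figures 2 indicate a seventh chord in third inversion.
In third inversion the root lies a second above the bass: a second above C in D minor is D.
The chord tones are C, D, F, A, giving D minor seventh.

D minor seventh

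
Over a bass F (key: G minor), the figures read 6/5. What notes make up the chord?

F, A, C, D

The written figures 6/5 are shorthand for 6/5/3: the 3 is implied.
A third above F in this key is A.
A fifth above F in this key is C.
A sixth above F in this key is D.
Together with the bass F, this spells D minor seventh in first inversion.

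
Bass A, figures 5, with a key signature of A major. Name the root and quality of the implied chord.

The figures 5 indicate a triad in root position.
In root position the bass is the root, so the root is A.
The chord tones are A, C#, E, giving A major.

A major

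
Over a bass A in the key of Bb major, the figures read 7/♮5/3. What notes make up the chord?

A, C, E, G

A third above A in this key is C.
A fifth above A in this key is Eb, made natural (E) by the ♮ figure.
A seventh above A in this key is G.
Together with the bass A, this spells A minor seventh in root position.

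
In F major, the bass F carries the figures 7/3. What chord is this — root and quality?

The figures 7/3 indicate a seventh chord in root position.
In root position the bass is the root, so the root is F.
The chord tones are F, A, C, E, giving F major seventh.

F major seventh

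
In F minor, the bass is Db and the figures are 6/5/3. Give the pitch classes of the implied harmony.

Db, F, Ab, Bb

A third above Db in this key is F.
A fifth above Db in this key is Ab.
A sixth above Db in this key is Bb.
Together with the bass Db, this spells Bb minor seventh in first inversion.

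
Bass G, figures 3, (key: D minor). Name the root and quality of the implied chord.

The figures 3 indicate a triad in root position.
In root position the bass is the root, so the root is G.
The chord tones are G, Bb, D, giving G minor.

G minor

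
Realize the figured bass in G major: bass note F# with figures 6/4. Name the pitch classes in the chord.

A fourth above F# in this key is B.
A sixth above F# in this key is D.
Together with the bass F#, this spells B minor in second inversion.

F#, B, D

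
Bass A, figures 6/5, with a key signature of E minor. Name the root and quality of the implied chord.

F# half-diminished seventh

The figures 6/5 indicate a seventh chord in first inversion.
In first inversion the root lies a sixth above the bass: a sixth above A in E minor is F#.
The chord tones are A, C, E, F#, giving F# half-diminished seventh.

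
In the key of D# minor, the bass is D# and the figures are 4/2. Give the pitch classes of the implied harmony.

D#, E#, G#, B

The written figures 4/2 are shorthand for 6/4/2: the 6 is implied.
A second above D# in this key is E#.
A fourth above D# in this key is G#.
A sixth above D# in this key is B.
Together with the bass D#, this spells E# half-diminished seventh in third inversion.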